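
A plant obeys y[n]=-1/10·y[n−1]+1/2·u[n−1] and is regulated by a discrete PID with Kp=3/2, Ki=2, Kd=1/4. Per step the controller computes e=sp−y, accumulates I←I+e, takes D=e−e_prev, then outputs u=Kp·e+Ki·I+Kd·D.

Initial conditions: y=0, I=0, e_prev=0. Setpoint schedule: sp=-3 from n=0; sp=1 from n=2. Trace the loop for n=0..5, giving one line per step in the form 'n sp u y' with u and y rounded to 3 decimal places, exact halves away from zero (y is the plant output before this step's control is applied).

(exact arithmetic carried between steps; '≈' marks a value shown rounded to 6 d.p. or computed from one; I and e_prev carry over from the previous line; the table rounds u and y to 3 d.p., halves away from zero)
n=0: y=0, sp=-3, e=sp−y=-3; I=-3, D=e−e_prev=-3; u=3/2·(-3)+2·(-3)+1/4·(-3)=-11.25; next y=-1/10·0+1/2·(-11.25)=-5.625
n=1: y=-5.625, sp=-3, e=sp−y=2.625; I=-0.375, D=e−e_prev=5.625; u=3/2·2.625+2·(-0.375)+1/4·5.625=4.59375; next y=-1/10·(-5.625)+1/2·4.59375=2.859375
n=2: y=2.859375, sp=1, e=sp−y=-1.859375; I=-2.234375, D=e−e_prev=-4.484375; u=3/2·(-1.859375)+2·(-2.234375)+1/4·(-4.484375)≈-8.378906; next y=-1/10·2.859375+1/2·(-8.378906)≈-4.475391
n=3: y≈-4.475391, sp=1, e=sp−y≈5.475391; I≈3.241016, D=e−e_prev≈7.334766; u=3/2·5.475391+2·3.241016+1/4·7.334766≈16.528809; next y=-1/10·(-4.475391)+1/2·16.528809≈8.711943
n=4: y≈8.711943, sp=1, e=sp−y≈-7.711943; I≈-4.470928, D=e−e_prev≈-13.187334; u=3/2·(-7.711943)+2·(-4.470928)+1/4·(-13.187334)≈-23.806604; next y=-1/10·8.711943+1/2·(-23.806604)≈-12.774496
n=5: y≈-12.774496, sp=1, e=sp−y≈13.774496; I≈9.303569, D=e−e_prev≈21.486440; u=3/2·13.774496+2·9.303569+1/4·21.486440≈44.640492; next y=-1/10·(-12.774496)+1/2·44.640492≈23.597695

0 -3 -11.250 0.000
1 -3 4.594 -5.625
2 1 -8.379 2.859
3 1 16.529 -4.475
4 1 -23.807 8.712
5 1 44.640 -12.774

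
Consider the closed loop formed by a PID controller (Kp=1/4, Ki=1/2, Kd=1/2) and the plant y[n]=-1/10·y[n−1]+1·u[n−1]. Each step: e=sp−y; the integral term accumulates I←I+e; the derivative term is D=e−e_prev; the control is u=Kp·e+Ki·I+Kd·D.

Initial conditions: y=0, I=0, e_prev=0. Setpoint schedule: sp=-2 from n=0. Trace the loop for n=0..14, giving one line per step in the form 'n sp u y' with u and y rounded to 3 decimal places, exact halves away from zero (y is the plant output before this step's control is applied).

0 -2 -2.500 0.000
1 -2 0.625 -2.500
2 -2 -4.594 0.875
3 -2 2.602 -4.681
4 -2 -8.525 3.070
5 -2 7.693 -8.832
6 -2 -16.601 8.576
7 -2 19.358 -17.459
8 -2 -34.133 21.104
9 -2 45.280 -36.244
10 -2 -72.707 48.905
11 -2 102.543 -77.598
12 -2 -157.785 110.303
13 -2 228.911 -168.815
14 -2 -345.500 245.793

(exact arithmetic carried between steps; '≈' marks a value shown rounded to 6 d.p. or computed from one; I and e_prev carry over from the previous line; the table rounds u and y to 3 d.p., halves away from zero)
n=0: y=0, sp=-2, e=sp−y=-2; I=-2, D=e−e_prev=-2; u=1/4·(-2)+1/2·(-2)+1/2·(-2)=-2.5; next y=-1/10·0+1·(-2.5)=-2.5
n=1: y=-2.5, sp=-2, e=sp−y=0.5; I=-1.5, D=e−e_prev=2.5; u=1/4·0.5+1/2·(-1.5)+1/2·2.5=0.625; next y=-1/10·(-2.5)+1·0.625=0.875
n=2: y=0.875, sp=-2, e=sp−y=-2.875; I=-4.375, D=e−e_prev=-3.375; u=1/4·(-2.875)+1/2·(-4.375)+1/2·(-3.375)=-4.59375; next y=-1/10·0.875+1·(-4.59375)=-4.68125
n=3: y=-4.68125, sp=-2, e=sp−y=2.68125; I=-1.69375, D=e−e_prev=5.55625; u=1/4·2.68125+1/2·(-1.69375)+1/2·5.55625≈2.601563; next y=-1/10·(-4.68125)+1·2.601563≈3.069688
n=4: y≈3.069688, sp=-2, e=sp−y≈-5.069688; I≈-6.763438, D=e−e_prev≈-7.750938; u=1/4·(-5.069688)+1/2·(-6.763438)+1/2·(-7.750938)≈-8.524609; next y=-1/10·3.069688+1·(-8.524609)≈-8.831578
n=5: y≈-8.831578, sp=-2, e=sp−y≈6.831578; I≈0.068141, D=e−e_prev≈11.901266; u=1/4·6.831578+1/2·0.068141+1/2·11.901266≈7.692598; next y=-1/10·(-8.831578)+1·7.692598≈8.575755
n=6: y≈8.575755, sp=-2, e=sp−y≈-10.575755; I≈-10.507615, D=e−e_prev≈-17.407334; u=1/4·(-10.575755)+1/2·(-10.507615)+1/2·(-17.407334)≈-16.601413; next y=-1/10·8.575755+1·(-16.601413)≈-17.458989
n=7: y≈-17.458989, sp=-2, e=sp−y≈15.458989; I≈4.951374, D=e−e_prev≈26.034744; u=1/4·15.458989+1/2·4.951374+1/2·26.034744≈19.357806; next y=-1/10·(-17.458989)+1·19.357806≈21.103705
n=8: y≈21.103705, sp=-2, e=sp−y≈-23.103705; I≈-18.152331, D=e−e_prev≈-38.562694; u=1/4·(-23.103705)+1/2·(-18.152331)+1/2·(-38.562694)≈-34.133439; next y=-1/10·21.103705+1·(-34.133439)≈-36.243809
n=9: y≈-36.243809, sp=-2, e=sp−y≈34.243809; I≈16.091478, D=e−e_prev≈57.347514; u=1/4·34.243809+1/2·16.091478+1/2·57.347514≈45.280448; next y=-1/10·(-36.243809)+1·45.280448≈48.904829
n=10: y≈48.904829, sp=-2, e=sp−y≈-50.904829; I≈-34.813351, D=e−e_prev≈-85.148638; u=1/4·(-50.904829)+1/2·(-34.813351)+1/2·(-85.148638)≈-72.707202; next y=-1/10·48.904829+1·(-72.707202)≈-77.597685
n=11: y≈-77.597685, sp=-2, e=sp−y≈75.597685; I≈40.784334, D=e−e_prev≈126.502514; u=1/4·75.597685+1/2·40.784334+1/2·126.502514≈102.542845; next y=-1/10·(-77.597685)+1·102.542845≈110.302614
n=12: y≈110.302614, sp=-2, e=sp−y≈-112.302614; I≈-71.518280, D=e−e_prev≈-187.900299; u=1/4·(-112.302614)+1/2·(-71.518280)+1/2·(-187.900299)≈-157.784943; next y=-1/10·110.302614+1·(-157.784943)≈-168.815204
n=13: y≈-168.815204, sp=-2, e=sp−y≈166.815204; I≈95.296924, D=e−e_prev≈279.117818; u=1/4·166.815204+1/2·95.296924+1/2·279.117818≈228.911172; next y=-1/10·(-168.815204)+1·228.911172≈245.792693
n=14: y≈245.792693, sp=-2, e=sp−y≈-247.792693; I≈-152.495768, D=e−e_prev≈-414.607897; u=1/4·(-247.792693)+1/2·(-152.495768)+1/2·(-414.607897)≈-345.500006; next y=-1/10·245.792693+1·(-345.500006)≈-370.079275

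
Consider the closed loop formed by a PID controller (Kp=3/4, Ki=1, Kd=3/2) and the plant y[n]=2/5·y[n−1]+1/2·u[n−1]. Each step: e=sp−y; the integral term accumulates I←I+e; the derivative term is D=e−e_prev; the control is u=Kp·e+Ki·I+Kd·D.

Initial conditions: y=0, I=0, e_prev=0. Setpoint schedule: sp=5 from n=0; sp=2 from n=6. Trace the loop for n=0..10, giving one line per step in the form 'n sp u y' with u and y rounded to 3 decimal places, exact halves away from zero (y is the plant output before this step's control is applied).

(exact arithmetic carried between steps; '≈' marks a value shown rounded to 6 d.p. or computed from one; I and e_prev carry over from the previous line; the table rounds u and y to 3 d.p., halves away from zero)
n=0: y=0, sp=5, e=sp−y=5; I=5, D=e−e_prev=5; u=3/4·5+1·5+3/2·5=16.25; next y=2/5·0+1/2·16.25=8.125
n=1: y=8.125, sp=5, e=sp−y=-3.125; I=1.875, D=e−e_prev=-8.125; u=3/4·(-3.125)+1·1.875+3/2·(-8.125)=-12.65625; next y=2/5·8.125+1/2·(-12.65625)=-3.078125
n=2: y=-3.078125, sp=5, e=sp−y=8.078125; I=9.953125, D=e−e_prev=11.203125; u=3/4·8.078125+1·9.953125+3/2·11.203125≈32.816406; next y=2/5·(-3.078125)+1/2·32.816406≈15.176953
n=3: y≈15.176953, sp=5, e=sp−y≈-10.176953; I≈-0.223828, D=e−e_prev≈-18.255078; u=3/4·(-10.176953)+1·(-0.223828)+3/2·(-18.255078)≈-35.239160; next y=2/5·15.176953+1/2·(-35.239160)≈-11.548799
n=4: y≈-11.548799, sp=5, e=sp−y≈16.548799; I≈16.324971, D=e−e_prev≈26.725752; u=3/4·16.548799+1·16.324971+3/2·26.725752≈68.825198; next y=2/5·(-11.548799)+1/2·68.825198≈29.793079
n=5: y≈29.793079, sp=5, e=sp−y≈-24.793079; I≈-8.468109, D=e−e_prev≈-41.341878; u=3/4·(-24.793079)+1·(-8.468109)+3/2·(-41.341878)≈-89.075735; next y=2/5·29.793079+1/2·(-89.075735)≈-32.620636
n=6: y≈-32.620636, sp=2, e=sp−y≈34.620636; I≈26.152527, D=e−e_prev≈59.413715; u=3/4·34.620636+1·26.152527+3/2·59.413715≈141.238577; next y=2/5·(-32.620636)+1/2·141.238577≈57.571034
n=7: y≈57.571034, sp=2, e=sp−y≈-55.571034; I≈-29.418507, D=e−e_prev≈-90.191670; u=3/4·(-55.571034)+1·(-29.418507)+3/2·(-90.191670)≈-206.384288; next y=2/5·57.571034+1/2·(-206.384288)≈-80.163730
n=8: y≈-80.163730, sp=2, e=sp−y≈82.163730; I≈52.745223, D=e−e_prev≈137.734765; u=3/4·82.163730+1·52.745223+3/2·137.734765≈320.970168; next y=2/5·(-80.163730)+1/2·320.970168≈128.419592
n=9: y≈128.419592, sp=2, e=sp−y≈-126.419592; I≈-73.674368, D=e−e_prev≈-208.583322; u=3/4·(-126.419592)+1·(-73.674368)+3/2·(-208.583322)≈-481.364045; next y=2/5·128.419592+1/2·(-481.364045)≈-189.314186
n=10: y≈-189.314186, sp=2, e=sp−y≈191.314186; I≈117.639818, D=e−e_prev≈317.733778; u=3/4·191.314186+1·117.639818+3/2·317.733778≈737.726124; next y=2/5·(-189.314186)+1/2·737.726124≈293.137387

0 5 16.250 0.000
1 5 -12.656 8.125
2 5 32.816 -3.078
3 5 -35.239 15.177
4 5 68.825 -11.549
5 5 -89.076 29.793
6 2 141.239 -32.621
7 2 -206.384 57.571
8 2 320.970 -80.164
9 2 -481.364 128.420
10 2 737.726 -189.314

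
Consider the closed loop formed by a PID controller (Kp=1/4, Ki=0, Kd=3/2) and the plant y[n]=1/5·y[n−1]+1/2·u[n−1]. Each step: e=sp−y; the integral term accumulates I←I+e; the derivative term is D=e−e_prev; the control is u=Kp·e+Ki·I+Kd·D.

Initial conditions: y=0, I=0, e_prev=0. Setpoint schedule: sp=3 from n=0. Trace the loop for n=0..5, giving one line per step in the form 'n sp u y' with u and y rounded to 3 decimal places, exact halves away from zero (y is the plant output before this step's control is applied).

(exact arithmetic carried between steps; '≈' marks a value shown rounded to 6 d.p. or computed from one; I and e_prev carry over from the previous line; the table rounds u and y to 3 d.p., halves away from zero)
n=0: y=0, sp=3, e=sp−y=3; I=3, D=e−e_prev=3; u=1/4·3+0·3+3/2·3=5.25; next y=1/5·0+1/2·5.25=2.625
n=1: y=2.625, sp=3, e=sp−y=0.375; I=3.375, D=e−e_prev=-2.625; u=1/4·0.375+0·3.375+3/2·(-2.625)=-3.84375; next y=1/5·2.625+1/2·(-3.84375)=-1.396875
n=2: y=-1.396875, sp=3, e=sp−y=4.396875; I=7.771875, D=e−e_prev=4.021875; u=1/4·4.396875+0·7.771875+3/2·4.021875≈7.132031; next y=1/5·(-1.396875)+1/2·7.132031≈3.286641
n=3: y≈3.286641, sp=3, e=sp−y≈-0.286641; I≈7.485234, D=e−e_prev≈-4.683516; u=1/4·(-0.286641)+0·7.485234+3/2·(-4.683516)≈-7.096934; next y=1/5·3.286641+1/2·(-7.096934)≈-2.891139
n=4: y≈-2.891139, sp=3, e=sp−y≈5.891139; I≈13.376373, D=e−e_prev≈6.177779; u=1/4·5.891139+0·13.376373+3/2·6.177779≈10.739454; next y=1/5·(-2.891139)+1/2·10.739454≈4.791499
n=5: y≈4.791499, sp=3, e=sp−y≈-1.791499; I≈11.584874, D=e−e_prev≈-7.682638; u=1/4·(-1.791499)+0·11.584874+3/2·(-7.682638)≈-11.971831; next y=1/5·4.791499+1/2·(-11.971831)≈-5.027616

0 3 5.250 0.000
1 3 -3.844 2.625
2 3 7.132 -1.397
3 3 -7.097 3.287
4 3 10.739 -2.891
5 3 -11.972 4.791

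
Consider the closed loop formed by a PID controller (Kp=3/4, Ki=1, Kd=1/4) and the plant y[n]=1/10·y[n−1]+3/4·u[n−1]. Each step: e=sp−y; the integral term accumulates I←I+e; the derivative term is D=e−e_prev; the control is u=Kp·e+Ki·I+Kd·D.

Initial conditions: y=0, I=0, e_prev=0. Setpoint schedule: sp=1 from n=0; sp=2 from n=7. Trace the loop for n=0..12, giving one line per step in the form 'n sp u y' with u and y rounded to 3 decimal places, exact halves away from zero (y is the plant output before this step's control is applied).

(exact arithmetic carried between steps; '≈' marks a value shown rounded to 6 d.p. or computed from one; I and e_prev carry over from the previous line; the table rounds u and y to 3 d.p., halves away from zero)
n=0: y=0, sp=1, e=sp−y=1; I=1, D=e−e_prev=1; u=3/4·1+1·1+1/4·1=2; next y=1/10·0+3/4·2=1.5
n=1: y=1.5, sp=1, e=sp−y=-0.5; I=0.5, D=e−e_prev=-1.5; u=3/4·(-0.5)+1·0.5+1/4·(-1.5)=-0.25; next y=1/10·1.5+3/4·(-0.25)=-0.0375
n=2: y=-0.0375, sp=1, e=sp−y=1.0375; I=1.5375, D=e−e_prev=1.5375; u=3/4·1.0375+1·1.5375+1/4·1.5375=2.7; next y=1/10·(-0.0375)+3/4·2.7=2.02125
n=3: y=2.02125, sp=1, e=sp−y=-1.02125; I=0.51625, D=e−e_prev=-2.05875; u=3/4·(-1.02125)+1·0.51625+1/4·(-2.05875)=-0.764375; next y=1/10·2.02125+3/4·(-0.764375)≈-0.371156
n=4: y≈-0.371156, sp=1, e=sp−y≈1.371156; I≈1.887406, D=e−e_prev≈2.392406; u=3/4·1.371156+1·1.887406+1/4·2.392406≈3.513875; next y=1/10·(-0.371156)+3/4·3.513875≈2.598291
n=5: y≈2.598291, sp=1, e=sp−y≈-1.598291; I≈0.289116, D=e−e_prev≈-2.969447; u=3/4·(-1.598291)+1·0.289116+1/4·(-2.969447)≈-1.651964; next y=1/10·2.598291+3/4·(-1.651964)≈-0.979144
n=6: y≈-0.979144, sp=1, e=sp−y≈1.979144; I≈2.268260, D=e−e_prev≈3.577435; u=3/4·1.979144+1·2.268260+1/4·3.577435≈4.646976; next y=1/10·(-0.979144)+3/4·4.646976≈3.387318
n=7: y≈3.387318, sp=2, e=sp−y≈-1.387318; I≈0.880942, D=e−e_prev≈-3.366462; u=3/4·(-1.387318)+1·0.880942+1/4·(-3.366462)≈-1.001162; next y=1/10·3.387318+3/4·(-1.001162)≈-0.412140
n=8: y≈-0.412140, sp=2, e=sp−y≈2.412140; I≈3.293082, D=e−e_prev≈3.799457; u=3/4·2.412140+1·3.293082+1/4·3.799457≈6.052051; next y=1/10·(-0.412140)+3/4·6.052051≈4.497824
n=9: y≈4.497824, sp=2, e=sp−y≈-2.497824; I≈0.795257, D=e−e_prev≈-4.909964; u=3/4·(-2.497824)+1·0.795257+1/4·(-4.909964)≈-2.305601; next y=1/10·4.497824+3/4·(-2.305601)≈-1.279419
n=10: y≈-1.279419, sp=2, e=sp−y≈3.279419; I≈4.074676, D=e−e_prev≈5.777243; u=3/4·3.279419+1·4.074676+1/4·5.777243≈7.978551; next y=1/10·(-1.279419)+3/4·7.978551≈5.855971
n=11: y≈5.855971, sp=2, e=sp−y≈-3.855971; I≈0.218705, D=e−e_prev≈-7.135390; u=3/4·(-3.855971)+1·0.218705+1/4·(-7.135390)≈-4.457121; next y=1/10·5.855971+3/4·(-4.457121)≈-2.757244
n=12: y≈-2.757244, sp=2, e=sp−y≈4.757244; I≈4.975949, D=e−e_prev≈8.613215; u=3/4·4.757244+1·4.975949+1/4·8.613215≈10.697185; next y=1/10·(-2.757244)+3/4·10.697185≈7.747164

0 1 2.000 0.000
1 1 -0.250 1.500
2 1 2.700 -0.038
3 1 -0.764 2.021
4 1 3.514 -0.371
5 1 -1.652 2.598
6 1 4.647 -0.979
7 2 -1.001 3.387
8 2 6.052 -0.412
9 2 -2.306 4.498
10 2 7.979 -1.279
11 2 -4.457 5.856
12 2 10.697 -2.757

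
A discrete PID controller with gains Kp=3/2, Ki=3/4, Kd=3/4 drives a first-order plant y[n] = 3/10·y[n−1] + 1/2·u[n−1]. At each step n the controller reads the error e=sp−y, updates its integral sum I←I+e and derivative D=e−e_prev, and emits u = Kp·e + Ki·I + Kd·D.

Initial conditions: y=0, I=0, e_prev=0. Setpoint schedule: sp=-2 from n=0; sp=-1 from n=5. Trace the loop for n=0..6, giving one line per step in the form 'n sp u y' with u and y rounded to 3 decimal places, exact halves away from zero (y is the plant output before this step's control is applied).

(exact arithmetic carried between steps; '≈' marks a value shown rounded to 6 d.p. or computed from one; I and e_prev carry over from the previous line; the table rounds u and y to 3 d.p., halves away from zero)
n=0: y=0, sp=-2, e=sp−y=-2; I=-2, D=e−e_prev=-2; u=3/2·(-2)+3/4·(-2)+3/4·(-2)=-6; next y=3/10·0+1/2·(-6)=-3
n=1: y=-3, sp=-2, e=sp−y=1; I=-1, D=e−e_prev=3; u=3/2·1+3/4·(-1)+3/4·3=3; next y=3/10·(-3)+1/2·3=0.6
n=2: y=0.6, sp=-2, e=sp−y=-2.6; I=-3.6, D=e−e_prev=-3.6; u=3/2·(-2.6)+3/4·(-3.6)+3/4·(-3.6)=-9.3; next y=3/10·0.6+1/2·(-9.3)=-4.47
n=3: y=-4.47, sp=-2, e=sp−y=2.47; I=-1.13, D=e−e_prev=5.07; u=3/2·2.47+3/4·(-1.13)+3/4·5.07=6.66; next y=3/10·(-4.47)+1/2·6.66=1.989
n=4: y=1.989, sp=-2, e=sp−y=-3.989; I=-5.119, D=e−e_prev=-6.459; u=3/2·(-3.989)+3/4·(-5.119)+3/4·(-6.459)=-14.667; next y=3/10·1.989+1/2·(-14.667)=-6.7368
n=5: y=-6.7368, sp=-1, e=sp−y=5.7368; I=0.6178, D=e−e_prev=9.7258; u=3/2·5.7368+3/4·0.6178+3/4·9.7258=16.3629; next y=3/10·(-6.7368)+1/2·16.3629=6.16041
n=6: y=6.16041, sp=-1, e=sp−y=-7.16041; I=-6.54261, D=e−e_prev=-12.89721; u=3/2·(-7.16041)+3/4·(-6.54261)+3/4·(-12.89721)=-25.32048; next y=3/10·6.16041+1/2·(-25.32048)=-10.812117

0 -2 -6.000 0.000
1 -2 3.000 -3.000
2 -2 -9.300 0.600
3 -2 6.660 -4.470
4 -2 -14.667 1.989
5 -1 16.363 -6.737
6 -1 -25.320 6.160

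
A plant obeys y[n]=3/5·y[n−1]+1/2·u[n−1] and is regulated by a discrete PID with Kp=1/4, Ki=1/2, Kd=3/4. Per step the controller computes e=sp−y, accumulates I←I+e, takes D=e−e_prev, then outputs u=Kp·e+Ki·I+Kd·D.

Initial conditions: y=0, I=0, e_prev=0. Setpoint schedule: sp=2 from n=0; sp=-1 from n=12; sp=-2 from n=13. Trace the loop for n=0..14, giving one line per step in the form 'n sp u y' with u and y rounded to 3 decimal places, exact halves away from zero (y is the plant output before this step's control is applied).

(exact arithmetic carried between steps; '≈' marks a value shown rounded to 6 d.p. or computed from one; I and e_prev carry over from the previous line; the table rounds u and y to 3 d.p., halves away from zero)
n=0: y=0, sp=2, e=sp−y=2; I=2, D=e−e_prev=2; u=1/4·2+1/2·2+3/4·2=3; next y=3/5·0+1/2·3=1.5
n=1: y=1.5, sp=2, e=sp−y=0.5; I=2.5, D=e−e_prev=-1.5; u=1/4·0.5+1/2·2.5+3/4·(-1.5)=0.25; next y=3/5·1.5+1/2·0.25=1.025
n=2: y=1.025, sp=2, e=sp−y=0.975; I=3.475, D=e−e_prev=0.475; u=1/4·0.975+1/2·3.475+3/4·0.475=2.3375; next y=3/5·1.025+1/2·2.3375=1.78375
n=3: y=1.78375, sp=2, e=sp−y=0.21625; I=3.69125, D=e−e_prev=-0.75875; u=1/4·0.21625+1/2·3.69125+3/4·(-0.75875)=1.330625; next y=3/5·1.78375+1/2·1.330625≈1.735563
n=4: y≈1.735563, sp=2, e=sp−y≈0.264438; I≈3.955688, D=e−e_prev≈0.048188; u=1/4·0.264438+1/2·3.955688+3/4·0.048188≈2.080094; next y=3/5·1.735563+1/2·2.080094≈2.081384
n=5: y≈2.081384, sp=2, e=sp−y≈-0.081384; I≈3.874303, D=e−e_prev≈-0.345822; u=1/4·(-0.081384)+1/2·3.874303+3/4·(-0.345822)≈1.657439; next y=3/5·2.081384+1/2·1.657439≈2.077550
n=6: y≈2.077550, sp=2, e=sp−y≈-0.077550; I≈3.796753, D=e−e_prev≈0.003834; u=1/4·(-0.077550)+1/2·3.796753+3/4·0.003834≈1.881865; next y=3/5·2.077550+1/2·1.881865≈2.187462
n=7: y≈2.187462, sp=2, e=sp−y≈-0.187462; I≈3.609291, D=e−e_prev≈-0.109912; u=1/4·(-0.187462)+1/2·3.609291+3/4·(-0.109912)≈1.675346; next y=3/5·2.187462+1/2·1.675346≈2.150150
n=8: y≈2.150150, sp=2, e=sp−y≈-0.150150; I≈3.459140, D=e−e_prev≈0.037312; u=1/4·(-0.150150)+1/2·3.459140+3/4·0.037312≈1.720017; next y=3/5·2.150150+1/2·1.720017≈2.150099
n=9: y≈2.150099, sp=2, e=sp−y≈-0.150099; I≈3.309042, D=e−e_prev≈0.000052; u=1/4·(-0.150099)+1/2·3.309042+3/4·0.000052≈1.617035; next y=3/5·2.150099+1/2·1.617035≈2.098577
n=10: y≈2.098577, sp=2, e=sp−y≈-0.098577; I≈3.210465, D=e−e_prev≈0.051522; u=1/4·(-0.098577)+1/2·3.210465+3/4·0.051522≈1.619230; next y=3/5·2.098577+1/2·1.619230≈2.068761
n=11: y≈2.068761, sp=2, e=sp−y≈-0.068761; I≈3.141704, D=e−e_prev≈0.029816; u=1/4·(-0.068761)+1/2·3.141704+3/4·0.029816≈1.576024; next y=3/5·2.068761+1/2·1.576024≈2.029268
n=12: y≈2.029268, sp=-1, e=sp−y≈-3.029268; I≈0.112436, D=e−e_prev≈-2.960507; u=1/4·(-3.029268)+1/2·0.112436+3/4·(-2.960507)≈-2.921480; next y=3/5·2.029268+1/2·(-2.921480)≈-0.243179
n=13: y≈-0.243179, sp=-2, e=sp−y≈-1.756821; I≈-1.644385, D=e−e_prev≈1.272447; u=1/4·(-1.756821)+1/2·(-1.644385)+3/4·1.272447≈-0.307062; next y=3/5·(-0.243179)+1/2·(-0.307062)≈-0.299439
n=14: y≈-0.299439, sp=-2, e=sp−y≈-1.700561; I≈-3.344947, D=e−e_prev≈0.056260; u=1/4·(-1.700561)+1/2·(-3.344947)+3/4·0.056260≈-2.055419; next y=3/5·(-0.299439)+1/2·(-2.055419)≈-1.207373

0 2 3.000 0.000
1 2 0.250 1.500
2 2 2.338 1.025
3 2 1.331 1.784
4 2 2.080 1.736
5 2 1.657 2.081
6 2 1.882 2.078
7 2 1.675 2.187
8 2 1.720 2.150
9 2 1.617 2.150
10 2 1.619 2.099
11 2 1.576 2.069
12 -1 -2.921 2.029
13 -2 -0.307 -0.243
14 -2 -2.055 -0.299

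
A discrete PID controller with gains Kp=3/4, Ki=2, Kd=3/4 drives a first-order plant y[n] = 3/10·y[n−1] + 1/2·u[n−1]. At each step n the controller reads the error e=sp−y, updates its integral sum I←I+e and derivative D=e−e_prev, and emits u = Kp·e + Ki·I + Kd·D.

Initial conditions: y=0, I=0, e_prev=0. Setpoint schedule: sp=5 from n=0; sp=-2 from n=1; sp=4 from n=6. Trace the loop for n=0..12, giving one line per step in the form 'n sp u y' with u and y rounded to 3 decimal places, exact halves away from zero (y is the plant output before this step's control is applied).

(exact arithmetic carried between steps; '≈' marks a value shown rounded to 6 d.p. or computed from one; I and e_prev carry over from the previous line; the table rounds u and y to 3 d.p., halves away from zero)
n=0: y=0, sp=5, e=sp−y=5; I=5, D=e−e_prev=5; u=3/4·5+2·5+3/4·5=17.5; next y=3/10·0+1/2·17.5=8.75
n=1: y=8.75, sp=-2, e=sp−y=-10.75; I=-5.75, D=e−e_prev=-15.75; u=3/4·(-10.75)+2·(-5.75)+3/4·(-15.75)=-31.375; next y=3/10·8.75+1/2·(-31.375)=-13.0625
n=2: y=-13.0625, sp=-2, e=sp−y=11.0625; I=5.3125, D=e−e_prev=21.8125; u=3/4·11.0625+2·5.3125+3/4·21.8125=35.28125; next y=3/10·(-13.0625)+1/2·35.28125=13.721875
n=3: y=13.721875, sp=-2, e=sp−y=-15.721875; I=-10.409375, D=e−e_prev=-26.784375; u=3/4·(-15.721875)+2·(-10.409375)+3/4·(-26.784375)≈-52.698438; next y=3/10·13.721875+1/2·(-52.698438)≈-22.232656
n=4: y≈-22.232656, sp=-2, e=sp−y≈20.232656; I≈9.823281, D=e−e_prev≈35.954531; u=3/4·20.232656+2·9.823281+3/4·35.954531≈61.786953; next y=3/10·(-22.232656)+1/2·61.786953≈24.223680
n=5: y≈24.223680, sp=-2, e=sp−y≈-26.223680; I≈-16.400398, D=e−e_prev≈-46.456336; u=3/4·(-26.223680)+2·(-16.400398)+3/4·(-46.456336)≈-87.310809; next y=3/10·24.223680+1/2·(-87.310809)≈-36.388300
n=6: y≈-36.388300, sp=4, e=sp−y≈40.388300; I≈23.987902, D=e−e_prev≈66.611980; u=3/4·40.388300+2·23.987902+3/4·66.611980≈128.226014; next y=3/10·(-36.388300)+1/2·128.226014≈53.196517
n=7: y≈53.196517, sp=4, e=sp−y≈-49.196517; I≈-25.208615, D=e−e_prev≈-89.584817; u=3/4·(-49.196517)+2·(-25.208615)+3/4·(-89.584817)≈-154.503231; next y=3/10·53.196517+1/2·(-154.503231)≈-61.292660
n=8: y≈-61.292660, sp=4, e=sp−y≈65.292660; I≈40.084045, D=e−e_prev≈114.489177; u=3/4·65.292660+2·40.084045+3/4·114.489177≈215.004469; next y=3/10·(-61.292660)+1/2·215.004469≈89.114436
n=9: y≈89.114436, sp=4, e=sp−y≈-85.114436; I≈-45.030391, D=e−e_prev≈-150.407097; u=3/4·(-85.114436)+2·(-45.030391)+3/4·(-150.407097)≈-266.701932; next y=3/10·89.114436+1/2·(-266.701932)≈-106.616635
n=10: y≈-106.616635, sp=4, e=sp−y≈110.616635; I≈65.586244, D=e−e_prev≈195.731071; u=3/4·110.616635+2·65.586244+3/4·195.731071≈360.933268; next y=3/10·(-106.616635)+1/2·360.933268≈148.481643
n=11: y≈148.481643, sp=4, e=sp−y≈-144.481643; I≈-78.895399, D=e−e_prev≈-255.098278; u=3/4·(-144.481643)+2·(-78.895399)+3/4·(-255.098278)≈-457.475740; next y=3/10·148.481643+1/2·(-457.475740)≈-184.193377
n=12: y≈-184.193377, sp=4, e=sp−y≈188.193377; I≈109.297978, D=e−e_prev≈332.675020; u=3/4·188.193377+2·109.297978+3/4·332.675020≈609.247253; next y=3/10·(-184.193377)+1/2·609.247253≈249.365614

0 5 17.500 0.000
1 -2 -31.375 8.750
2 -2 35.281 -13.063
3 -2 -52.698 13.722
4 -2 61.787 -22.233
5 -2 -87.311 24.224
6 4 128.226 -36.388
7 4 -154.503 53.197
8 4 215.004 -61.293
9 4 -266.702 89.114
10 4 360.933 -106.617
11 4 -457.476 148.482
12 4 609.247 -184.193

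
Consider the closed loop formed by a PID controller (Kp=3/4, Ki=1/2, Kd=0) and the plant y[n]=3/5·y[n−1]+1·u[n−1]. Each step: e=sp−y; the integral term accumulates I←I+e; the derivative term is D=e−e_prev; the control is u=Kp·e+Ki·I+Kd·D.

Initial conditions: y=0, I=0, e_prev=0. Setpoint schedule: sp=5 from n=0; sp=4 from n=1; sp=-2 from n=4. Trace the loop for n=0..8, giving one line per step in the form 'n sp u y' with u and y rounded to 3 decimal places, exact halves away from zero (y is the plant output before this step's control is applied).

0 5 6.250 0.000
1 4 -0.313 6.250
2 4 2.078 3.438
3 4 1.480 4.141
4 -2 -5.870 3.965
5 -2 0.468 -3.491
6 -2 -1.117 -1.627
7 -2 -0.721 -2.093
8 -2 -0.820 -1.977

(exact arithmetic carried between steps; '≈' marks a value shown rounded to 6 d.p. or computed from one; I and e_prev carry over from the previous line; the table rounds u and y to 3 d.p., halves away from zero)
n=0: y=0, sp=5, e=sp−y=5; I=5, D=e−e_prev=5; u=3/4·5+1/2·5+0·5=6.25; next y=3/5·0+1·6.25=6.25
n=1: y=6.25, sp=4, e=sp−y=-2.25; I=2.75, D=e−e_prev=-7.25; u=3/4·(-2.25)+1/2·2.75+0·(-7.25)=-0.3125; next y=3/5·6.25+1·(-0.3125)=3.4375
n=2: y=3.4375, sp=4, e=sp−y=0.5625; I=3.3125, D=e−e_prev=2.8125; u=3/4·0.5625+1/2·3.3125+0·2.8125=2.078125; next y=3/5·3.4375+1·2.078125=4.140625
n=3: y=4.140625, sp=4, e=sp−y=-0.140625; I=3.171875, D=e−e_prev=-0.703125; u=3/4·(-0.140625)+1/2·3.171875+0·(-0.703125)≈1.480469; next y=3/5·4.140625+1·1.480469≈3.964844
n=4: y≈3.964844, sp=-2, e=sp−y≈-5.964844; I≈-2.792969, D=e−e_prev≈-5.824219; u=3/4·(-5.964844)+1/2·(-2.792969)+0·(-5.824219)≈-5.870117; next y=3/5·3.964844+1·(-5.870117)≈-3.491211
n=5: y≈-3.491211, sp=-2, e=sp−y≈1.491211; I≈-1.301758, D=e−e_prev≈7.456055; u=3/4·1.491211+1/2·(-1.301758)+0·7.456055≈0.467529; next y=3/5·(-3.491211)+1·0.467529≈-1.627197
n=6: y≈-1.627197, sp=-2, e=sp−y≈-0.372803; I≈-1.674561, D=e−e_prev≈-1.864014; u=3/4·(-0.372803)+1/2·(-1.674561)+0·(-1.864014)≈-1.116882; next y=3/5·(-1.627197)+1·(-1.116882)≈-2.093201
n=7: y≈-2.093201, sp=-2, e=sp−y≈0.093201; I≈-1.581360, D=e−e_prev≈0.466003; u=3/4·0.093201+1/2·(-1.581360)+0·0.466003≈-0.720779; next y=3/5·(-2.093201)+1·(-0.720779)≈-1.976700
n=8: y≈-1.976700, sp=-2, e=sp−y≈-0.023300; I≈-1.604660, D=e−e_prev≈-0.116501; u=3/4·(-0.023300)+1/2·(-1.604660)+0·(-0.116501)≈-0.819805; next y=3/5·(-1.976700)+1·(-0.819805)≈-2.005825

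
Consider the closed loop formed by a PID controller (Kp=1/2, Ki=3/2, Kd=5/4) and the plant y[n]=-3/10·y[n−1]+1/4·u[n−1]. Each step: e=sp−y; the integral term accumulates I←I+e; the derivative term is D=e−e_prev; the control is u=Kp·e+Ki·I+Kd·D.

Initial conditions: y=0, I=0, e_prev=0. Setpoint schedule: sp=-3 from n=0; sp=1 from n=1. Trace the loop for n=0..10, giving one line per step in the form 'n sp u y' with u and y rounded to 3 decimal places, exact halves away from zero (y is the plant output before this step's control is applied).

0 -3 -9.750 0.000
1 1 10.422 -2.438
2 1 -11.235 3.337
3 1 15.704 -3.810
4 1 -14.870 5.069
5 1 23.623 -5.238
6 1 -21.229 7.477
7 1 33.789 -7.550
8 1 -31.524 10.712
9 1 47.609 -11.095
10 1 -47.065 15.231

(exact arithmetic carried between steps; '≈' marks a value shown rounded to 6 d.p. or computed from one; I and e_prev carry over from the previous line; the table rounds u and y to 3 d.p., halves away from zero)
n=0: y=0, sp=-3, e=sp−y=-3; I=-3, D=e−e_prev=-3; u=1/2·(-3)+3/2·(-3)+5/4·(-3)=-9.75; next y=-3/10·0+1/4·(-9.75)=-2.4375
n=1: y=-2.4375, sp=1, e=sp−y=3.4375; I=0.4375, D=e−e_prev=6.4375; u=1/2·3.4375+3/2·0.4375+5/4·6.4375=10.421875; next y=-3/10·(-2.4375)+1/4·10.421875≈3.336719
n=2: y≈3.336719, sp=1, e=sp−y≈-2.336719; I≈-1.899219, D=e−e_prev≈-5.774219; u=1/2·(-2.336719)+3/2·(-1.899219)+5/4·(-5.774219)≈-11.234961; next y=-3/10·3.336719+1/4·(-11.234961)≈-3.809756
n=3: y≈-3.809756, sp=1, e=sp−y≈4.809756; I≈2.910537, D=e−e_prev≈7.146475; u=1/2·4.809756+3/2·2.910537+5/4·7.146475≈15.703777; next y=-3/10·(-3.809756)+1/4·15.703777≈5.068871
n=4: y≈5.068871, sp=1, e=sp−y≈-4.068871; I≈-1.158334, D=e−e_prev≈-8.878627; u=1/2·(-4.068871)+3/2·(-1.158334)+5/4·(-8.878627)≈-14.870220; next y=-3/10·5.068871+1/4·(-14.870220)≈-5.238216
n=5: y≈-5.238216, sp=1, e=sp−y≈6.238216; I≈5.079882, D=e−e_prev≈10.307087; u=1/2·6.238216+3/2·5.079882+5/4·10.307087≈23.622791; next y=-3/10·(-5.238216)+1/4·23.622791≈7.477163
n=6: y≈7.477163, sp=1, e=sp−y≈-6.477163; I≈-1.397280, D=e−e_prev≈-12.715379; u=1/2·(-6.477163)+3/2·(-1.397280)+5/4·(-12.715379)≈-21.228725; next y=-3/10·7.477163+1/4·(-21.228725)≈-7.550330
n=7: y≈-7.550330, sp=1, e=sp−y≈8.550330; I≈7.153050, D=e−e_prev≈15.027493; u=1/2·8.550330+3/2·7.153050+5/4·15.027493≈33.789106; next y=-3/10·(-7.550330)+1/4·33.789106≈10.712375
n=8: y≈10.712375, sp=1, e=sp−y≈-9.712375; I≈-2.559326, D=e−e_prev≈-18.262705; u=1/2·(-9.712375)+3/2·(-2.559326)+5/4·(-18.262705)≈-31.523558; next y=-3/10·10.712375+1/4·(-31.523558)≈-11.094602
n=9: y≈-11.094602, sp=1, e=sp−y≈12.094602; I≈9.535277, D=e−e_prev≈21.806977; u=1/2·12.094602+3/2·9.535277+5/4·21.806977≈47.608938; next y=-3/10·(-11.094602)+1/4·47.608938≈15.230615
n=10: y≈15.230615, sp=1, e=sp−y≈-14.230615; I≈-4.695338, D=e−e_prev≈-26.325217; u=1/2·(-14.230615)+3/2·(-4.695338)+5/4·(-26.325217)≈-47.064837; next y=-3/10·15.230615+1/4·(-47.064837)≈-16.335394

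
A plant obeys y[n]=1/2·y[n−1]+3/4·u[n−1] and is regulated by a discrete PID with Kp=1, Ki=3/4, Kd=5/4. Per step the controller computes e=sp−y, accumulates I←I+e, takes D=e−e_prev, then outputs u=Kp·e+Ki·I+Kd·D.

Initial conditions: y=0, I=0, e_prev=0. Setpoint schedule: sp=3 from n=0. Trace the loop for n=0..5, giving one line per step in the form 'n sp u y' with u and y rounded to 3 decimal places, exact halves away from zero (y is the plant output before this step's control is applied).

0 3 9.000 0.000
1 3 -12.750 6.750
2 3 31.688 -6.188
3 3 -58.172 20.672
4 3 124.043 -33.293
5 3 -245.229 76.386

(exact arithmetic carried between steps; '≈' marks a value shown rounded to 6 d.p. or computed from one; I and e_prev carry over from the previous line; the table rounds u and y to 3 d.p., halves away from zero)
n=0: y=0, sp=3, e=sp−y=3; I=3, D=e−e_prev=3; u=1·3+3/4·3+5/4·3=9; next y=1/2·0+3/4·9=6.75
n=1: y=6.75, sp=3, e=sp−y=-3.75; I=-0.75, D=e−e_prev=-6.75; u=1·(-3.75)+3/4·(-0.75)+5/4·(-6.75)=-12.75; next y=1/2·6.75+3/4·(-12.75)=-6.1875
n=2: y=-6.1875, sp=3, e=sp−y=9.1875; I=8.4375, D=e−e_prev=12.9375; u=1·9.1875+3/4·8.4375+5/4·12.9375=31.6875; next y=1/2·(-6.1875)+3/4·31.6875=20.671875
n=3: y=20.671875, sp=3, e=sp−y=-17.671875; I=-9.234375, D=e−e_prev=-26.859375; u=1·(-17.671875)+3/4·(-9.234375)+5/4·(-26.859375)=-58.171875; next y=1/2·20.671875+3/4·(-58.171875)≈-33.292969
n=4: y≈-33.292969, sp=3, e=sp−y≈36.292969; I≈27.058594, D=e−e_prev≈53.964844; u=1·36.292969+3/4·27.058594+5/4·53.964844≈124.042969; next y=1/2·(-33.292969)+3/4·124.042969≈76.385742
n=5: y≈76.385742, sp=3, e=sp−y≈-73.385742; I≈-46.327148, D=e−e_prev≈-109.678711; u=1·(-73.385742)+3/4·(-46.327148)+5/4·(-109.678711)≈-245.229492; next y=1/2·76.385742+3/4·(-245.229492)≈-145.729248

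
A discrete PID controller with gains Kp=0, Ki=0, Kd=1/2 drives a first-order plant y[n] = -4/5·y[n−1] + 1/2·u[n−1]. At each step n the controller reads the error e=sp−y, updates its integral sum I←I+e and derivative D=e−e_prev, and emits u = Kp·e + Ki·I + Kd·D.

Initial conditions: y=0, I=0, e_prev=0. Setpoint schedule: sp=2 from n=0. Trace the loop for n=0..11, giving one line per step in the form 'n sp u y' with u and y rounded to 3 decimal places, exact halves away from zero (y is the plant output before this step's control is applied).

(exact arithmetic carried between steps; '≈' marks a value shown rounded to 6 d.p. or computed from one; I and e_prev carry over from the previous line; the table rounds u and y to 3 d.p., halves away from zero)
n=0: y=0, sp=2, e=sp−y=2; I=2, D=e−e_prev=2; u=0·2+0·2+1/2·2=1; next y=-4/5·0+1/2·1=0.5
n=1: y=0.5, sp=2, e=sp−y=1.5; I=3.5, D=e−e_prev=-0.5; u=0·1.5+0·3.5+1/2·(-0.5)=-0.25; next y=-4/5·0.5+1/2·(-0.25)=-0.525
n=2: y=-0.525, sp=2, e=sp−y=2.525; I=6.025, D=e−e_prev=1.025; u=0·2.525+0·6.025+1/2·1.025=0.5125; next y=-4/5·(-0.525)+1/2·0.5125=0.67625
n=3: y=0.67625, sp=2, e=sp−y=1.32375; I=7.34875, D=e−e_prev=-1.20125; u=0·1.32375+0·7.34875+1/2·(-1.20125)=-0.600625; next y=-4/5·0.67625+1/2·(-0.600625)≈-0.841313
n=4: y≈-0.841313, sp=2, e=sp−y≈2.841313; I≈10.190063, D=e−e_prev≈1.517563; u=0·2.841313+0·10.190063+1/2·1.517563≈0.758781; next y=-4/5·(-0.841313)+1/2·0.758781≈1.052441
n=5: y≈1.052441, sp=2, e=sp−y≈0.947559; I≈11.137622, D=e−e_prev≈-1.893753; u=0·0.947559+0·11.137622+1/2·(-1.893753)≈-0.946877; next y=-4/5·1.052441+1/2·(-0.946877)≈-1.315391
n=6: y≈-1.315391, sp=2, e=sp−y≈3.315391; I≈14.453013, D=e−e_prev≈2.367831; u=0·3.315391+0·14.453013+1/2·2.367831≈1.183916; next y=-4/5·(-1.315391)+1/2·1.183916≈1.644270
n=7: y≈1.644270, sp=2, e=sp−y≈0.355730; I≈14.808742, D=e−e_prev≈-2.959661; u=0·0.355730+0·14.808742+1/2·(-2.959661)≈-1.479831; next y=-4/5·1.644270+1/2·(-1.479831)≈-2.055332
n=8: y≈-2.055332, sp=2, e=sp−y≈4.055332; I≈18.864074, D=e−e_prev≈3.699602; u=0·4.055332+0·18.864074+1/2·3.699602≈1.849801; next y=-4/5·(-2.055332)+1/2·1.849801≈2.569166
n=9: y≈2.569166, sp=2, e=sp−y≈-0.569166; I≈18.294908, D=e−e_prev≈-4.624498; u=0·(-0.569166)+0·18.294908+1/2·(-4.624498)≈-2.312249; next y=-4/5·2.569166+1/2·(-2.312249)≈-3.211457
n=10: y≈-3.211457, sp=2, e=sp−y≈5.211457; I≈23.506365, D=e−e_prev≈5.780623; u=0·5.211457+0·23.506365+1/2·5.780623≈2.890312; next y=-4/5·(-3.211457)+1/2·2.890312≈4.014321
n=11: y≈4.014321, sp=2, e=sp−y≈-2.014321; I≈21.492044, D=e−e_prev≈-7.225779; u=0·(-2.014321)+0·21.492044+1/2·(-7.225779)≈-3.612889; next y=-4/5·4.014321+1/2·(-3.612889)≈-5.017902

0 2 1.000 0.000
1 2 -0.250 0.500
2 2 0.513 -0.525
3 2 -0.601 0.676
4 2 0.759 -0.841
5 2 -0.947 1.052
6 2 1.184 -1.315
7 2 -1.480 1.644
8 2 1.850 -2.055
9 2 -2.312 2.569
10 2 2.890 -3.211
11 2 -3.613 4.014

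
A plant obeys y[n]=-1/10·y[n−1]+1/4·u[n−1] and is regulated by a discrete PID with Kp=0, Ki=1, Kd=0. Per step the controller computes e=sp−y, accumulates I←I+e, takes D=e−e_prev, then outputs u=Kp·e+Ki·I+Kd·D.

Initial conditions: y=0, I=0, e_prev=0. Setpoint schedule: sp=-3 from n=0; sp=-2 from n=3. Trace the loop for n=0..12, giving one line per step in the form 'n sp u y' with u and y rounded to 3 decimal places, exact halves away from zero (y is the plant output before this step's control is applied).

(exact arithmetic carried between steps; '≈' marks a value shown rounded to 6 d.p. or computed from one; I and e_prev carry over from the previous line; the table rounds u and y to 3 d.p., halves away from zero)
n=0: y=0, sp=-3, e=sp−y=-3; I=-3, D=e−e_prev=-3; u=0·(-3)+1·(-3)+0·(-3)=-3; next y=-1/10·0+1/4·(-3)=-0.75
n=1: y=-0.75, sp=-3, e=sp−y=-2.25; I=-5.25, D=e−e_prev=0.75; u=0·(-2.25)+1·(-5.25)+0·0.75=-5.25; next y=-1/10·(-0.75)+1/4·(-5.25)=-1.2375
n=2: y=-1.2375, sp=-3, e=sp−y=-1.7625; I=-7.0125, D=e−e_prev=0.4875; u=0·(-1.7625)+1·(-7.0125)+0·0.4875=-7.0125; next y=-1/10·(-1.2375)+1/4·(-7.0125)=-1.629375
n=3: y=-1.629375, sp=-2, e=sp−y=-0.370625; I=-7.383125, D=e−e_prev=1.391875; u=0·(-0.370625)+1·(-7.383125)+0·1.391875=-7.383125; next y=-1/10·(-1.629375)+1/4·(-7.383125)≈-1.682844
n=4: y≈-1.682844, sp=-2, e=sp−y≈-0.317156; I≈-7.700281, D=e−e_prev≈0.053469; u=0·(-0.317156)+1·(-7.700281)+0·0.053469≈-7.700281; next y=-1/10·(-1.682844)+1/4·(-7.700281)≈-1.756786
n=5: y≈-1.756786, sp=-2, e=sp−y≈-0.243214; I≈-7.943495, D=e−e_prev≈0.073942; u=0·(-0.243214)+1·(-7.943495)+0·0.073942≈-7.943495; next y=-1/10·(-1.756786)+1/4·(-7.943495)≈-1.810195
n=6: y≈-1.810195, sp=-2, e=sp−y≈-0.189805; I≈-8.133300, D=e−e_prev≈0.053409; u=0·(-0.189805)+1·(-8.133300)+0·0.053409≈-8.133300; next y=-1/10·(-1.810195)+1/4·(-8.133300)≈-1.852305
n=7: y≈-1.852305, sp=-2, e=sp−y≈-0.147695; I≈-8.280995, D=e−e_prev≈0.042110; u=0·(-0.147695)+1·(-8.280995)+0·0.042110≈-8.280995; next y=-1/10·(-1.852305)+1/4·(-8.280995)≈-1.885018
n=8: y≈-1.885018, sp=-2, e=sp−y≈-0.114982; I≈-8.395976, D=e−e_prev≈0.032713; u=0·(-0.114982)+1·(-8.395976)+0·0.032713≈-8.395976; next y=-1/10·(-1.885018)+1/4·(-8.395976)≈-1.910492
n=9: y≈-1.910492, sp=-2, e=sp−y≈-0.089508; I≈-8.485484, D=e−e_prev≈0.025474; u=0·(-0.089508)+1·(-8.485484)+0·0.025474≈-8.485484; next y=-1/10·(-1.910492)+1/4·(-8.485484)≈-1.930322
n=10: y≈-1.930322, sp=-2, e=sp−y≈-0.069678; I≈-8.555162, D=e−e_prev≈0.019830; u=0·(-0.069678)+1·(-8.555162)+0·0.019830≈-8.555162; next y=-1/10·(-1.930322)+1/4·(-8.555162)≈-1.945758
n=11: y≈-1.945758, sp=-2, e=sp−y≈-0.054242; I≈-8.609404, D=e−e_prev≈0.015437; u=0·(-0.054242)+1·(-8.609404)+0·0.015437≈-8.609404; next y=-1/10·(-1.945758)+1/4·(-8.609404)≈-1.957775
n=12: y≈-1.957775, sp=-2, e=sp−y≈-0.042225; I≈-8.651629, D=e−e_prev≈0.012017; u=0·(-0.042225)+1·(-8.651629)+0·0.012017≈-8.651629; next y=-1/10·(-1.957775)+1/4·(-8.651629)≈-1.967130

0 -3 -3.000 0.000
1 -3 -5.250 -0.750
2 -3 -7.013 -1.238
3 -2 -7.383 -1.629
4 -2 -7.700 -1.683
5 -2 -7.943 -1.757
6 -2 -8.133 -1.810
7 -2 -8.281 -1.852
8 -2 -8.396 -1.885
9 -2 -8.485 -1.910
10 -2 -8.555 -1.930
11 -2 -8.609 -1.946
12 -2 -8.652 -1.958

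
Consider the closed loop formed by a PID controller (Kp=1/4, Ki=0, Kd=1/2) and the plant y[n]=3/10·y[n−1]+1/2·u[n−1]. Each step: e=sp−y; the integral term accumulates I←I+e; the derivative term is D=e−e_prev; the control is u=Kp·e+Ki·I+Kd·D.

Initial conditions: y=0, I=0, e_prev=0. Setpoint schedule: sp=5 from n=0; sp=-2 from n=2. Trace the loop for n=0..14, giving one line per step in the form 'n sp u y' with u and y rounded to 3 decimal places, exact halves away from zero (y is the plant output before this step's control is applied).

(exact arithmetic carried between steps; '≈' marks a value shown rounded to 6 d.p. or computed from one; I and e_prev carry over from the previous line; the table rounds u and y to 3 d.p., halves away from zero)
n=0: y=0, sp=5, e=sp−y=5; I=5, D=e−e_prev=5; u=1/4·5+0·5+1/2·5=3.75; next y=3/10·0+1/2·3.75=1.875
n=1: y=1.875, sp=5, e=sp−y=3.125; I=8.125, D=e−e_prev=-1.875; u=1/4·3.125+0·8.125+1/2·(-1.875)=-0.15625; next y=3/10·1.875+1/2·(-0.15625)=0.484375
n=2: y=0.484375, sp=-2, e=sp−y=-2.484375; I=5.640625, D=e−e_prev=-5.609375; u=1/4·(-2.484375)+0·5.640625+1/2·(-5.609375)≈-3.425781; next y=3/10·0.484375+1/2·(-3.425781)≈-1.567578
n=3: y≈-1.567578, sp=-2, e=sp−y≈-0.432422; I≈5.208203, D=e−e_prev≈2.051953; u=1/4·(-0.432422)+0·5.208203+1/2·2.051953≈0.917871; next y=3/10·(-1.567578)+1/2·0.917871≈-0.011338
n=4: y≈-0.011338, sp=-2, e=sp−y≈-1.988662; I≈3.219541, D=e−e_prev≈-1.556240; u=1/4·(-1.988662)+0·3.219541+1/2·(-1.556240)≈-1.275286; next y=3/10·(-0.011338)+1/2·(-1.275286)≈-0.641044
n=5: y≈-0.641044, sp=-2, e=sp−y≈-1.358956; I≈1.860585, D=e−e_prev≈0.629706; u=1/4·(-1.358956)+0·1.860585+1/2·0.629706≈-0.024886; next y=3/10·(-0.641044)+1/2·(-0.024886)≈-0.204756
n=6: y≈-0.204756, sp=-2, e=sp−y≈-1.795244; I≈0.065341, D=e−e_prev≈-0.436288; u=1/4·(-1.795244)+0·0.065341+1/2·(-0.436288)≈-0.666955; next y=3/10·(-0.204756)+1/2·(-0.666955)≈-0.394904
n=7: y≈-0.394904, sp=-2, e=sp−y≈-1.605096; I≈-1.539754, D=e−e_prev≈0.190148; u=1/4·(-1.605096)+0·(-1.539754)+1/2·0.190148≈-0.306200; next y=3/10·(-0.394904)+1/2·(-0.306200)≈-0.271571
n=8: y≈-0.271571, sp=-2, e=sp−y≈-1.728429; I≈-3.268183, D=e−e_prev≈-0.123333; u=1/4·(-1.728429)+0·(-3.268183)+1/2·(-0.123333)≈-0.493774; next y=3/10·(-0.271571)+1/2·(-0.493774)≈-0.328358
n=9: y≈-0.328358, sp=-2, e=sp−y≈-1.671642; I≈-4.939825, D=e−e_prev≈0.056787; u=1/4·(-1.671642)+0·(-4.939825)+1/2·0.056787≈-0.389517; next y=3/10·(-0.328358)+1/2·(-0.389517)≈-0.293266
n=10: y≈-0.293266, sp=-2, e=sp−y≈-1.706734; I≈-6.646559, D=e−e_prev≈-0.035092; u=1/4·(-1.706734)+0·(-6.646559)+1/2·(-0.035092)≈-0.444230; next y=3/10·(-0.293266)+1/2·(-0.444230)≈-0.310095
n=11: y≈-0.310095, sp=-2, e=sp−y≈-1.689905; I≈-8.336464, D=e−e_prev≈0.016829; u=1/4·(-1.689905)+0·(-8.336464)+1/2·0.016829≈-0.414062; next y=3/10·(-0.310095)+1/2·(-0.414062)≈-0.300059
n=12: y≈-0.300059, sp=-2, e=sp−y≈-1.699941; I≈-10.036405, D=e−e_prev≈-0.010035; u=1/4·(-1.699941)+0·(-10.036405)+1/2·(-0.010035)≈-0.430003; next y=3/10·(-0.300059)+1/2·(-0.430003)≈-0.305019
n=13: y≈-0.305019, sp=-2, e=sp−y≈-1.694981; I≈-11.731386, D=e−e_prev≈0.004960; u=1/4·(-1.694981)+0·(-11.731386)+1/2·0.004960≈-0.421265; next y=3/10·(-0.305019)+1/2·(-0.421265)≈-0.302138
n=14: y≈-0.302138, sp=-2, e=sp−y≈-1.697862; I≈-13.429247, D=e−e_prev≈-0.002881; u=1/4·(-1.697862)+0·(-13.429247)+1/2·(-0.002881)≈-0.425906; next y=3/10·(-0.302138)+1/2·(-0.425906)≈-0.303594

0 5 3.750 0.000
1 5 -0.156 1.875
2 -2 -3.426 0.484
3 -2 0.918 -1.568
4 -2 -1.275 -0.011
5 -2 -0.025 -0.641
6 -2 -0.667 -0.205
7 -2 -0.306 -0.395
8 -2 -0.494 -0.272
9 -2 -0.390 -0.328
10 -2 -0.444 -0.293
11 -2 -0.414 -0.310
12 -2 -0.430 -0.300
13 -2 -0.421 -0.305
14 -2 -0.426 -0.302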